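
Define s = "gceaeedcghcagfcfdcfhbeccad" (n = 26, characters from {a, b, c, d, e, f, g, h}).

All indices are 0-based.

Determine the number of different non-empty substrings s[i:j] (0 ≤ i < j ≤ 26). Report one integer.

330

rank→(start, suffix):
  0 → (24, 'ad')
  1 → (3, 'aeedcghcagfcfdcfhbeccad')
  2 → (11, 'agfcfdcfhbeccad')
  3 → (20, 'beccad')
  4 → (23, 'cad')
  5 → (10, 'cagfcfdcfhbeccad')
  6 → (22, 'ccad')
  7 → (1, 'ceaeedcghcagfcfdcfhbeccad')
  8 → (14, 'cfdcfhbeccad')
  9 → (17, 'cfhbeccad')
  10 → (7, 'cghcagfcfdcfhbeccad')
  11 → (25, 'd')
  12 → (16, 'dcfhbeccad')
  13 → (6, 'dcghcagfcfdcfhbeccad')
  14 → (2, 'eaeedcghcagfcfdcfhbeccad')
  15 → (21, 'eccad')
  16 → (5, 'edcghcagfcfdcfhbeccad')
  17 → (4, 'eedcghcagfcfdcfhbeccad')
  18 → (13, 'fcfdcfhbeccad')
  19 → (15, 'fdcfhbeccad')
  20 → (18, 'fhbeccad')
  21 → (0, 'gceaeedcghcagfcfdcfhbeccad')
  22 → (12, 'gfcfdcfhbeccad')
  23 → (8, 'ghcagfcfdcfhbeccad')
  24 → (19, 'hbeccad')
  25 → (9, 'hcagfcfdcfhbeccad')

SA = [24, 3, 11, 20, 23, 10, 22, 1, 14, 17, 7, 25, 16, 6, 2, 21, 5, 4, 13, 15, 18, 0, 12, 8, 19, 9]
[i] adj suffixes → lcp
  [1] 24/3 → 1 ('a')
  [2] 3/11 → 1 ('a')
  [3] 11/20 → 0 ('')
  [4] 20/23 → 0 ('')
  [5] 23/10 → 2 ('ca')
  [6] 10/22 → 1 ('c')
  [7] 22/1 → 1 ('c')
  [8] 1/14 → 1 ('c')
  [9] 14/17 → 2 ('cf')
  [10] 17/7 → 1 ('c')
  [11] 7/25 → 0 ('')
  [12] 25/16 → 1 ('d')
  [13] 16/6 → 2 ('dc')
  [14] 6/2 → 0 ('')
  [15] 2/21 → 1 ('e')
  [16] 21/5 → 1 ('e')
  [17] 5/4 → 1 ('e')
  [18] 4/13 → 0 ('')
  [19] 13/15 → 1 ('f')
  [20] 15/18 → 1 ('f')
  [21] 18/0 → 0 ('')
  [22] 0/12 → 1 ('g')
  [23] 12/8 → 1 ('g')
  [24] 8/19 → 0 ('')
  [25] 19/9 → 1 ('h')

n(n+1)/2 = 26·27/2 = 351
Σ LCP = 0 + 1 + 1 + 0 + 0 + 2 + 1 + 1 + 1 + 2 + 1 + 0 + 1 + 2 + 0 + 1 + 1 + 1 + 0 + 1 + 1 + 0 + 1 + 1 + 0 + 1 = 21
distinct = 351 − 21 = 330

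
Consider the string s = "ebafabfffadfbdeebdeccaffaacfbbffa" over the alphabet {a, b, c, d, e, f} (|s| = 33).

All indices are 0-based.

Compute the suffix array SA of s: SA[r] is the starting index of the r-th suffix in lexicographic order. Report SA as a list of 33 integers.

rank | idx | suffix
   0 |  32 | a
   1 |  24 | aacfbbffa
   2 |   4 | abfffadfbdeebdeccaffaacfbbffa
   3 |  25 | acfbbffa
   4 |   9 | adfbdeebdeccaffaacfbbffa
   5 |   2 | afabfffadfbdeebdeccaffaacfbbffa
   6 |  21 | affaacfbbffa
   7 |   1 | bafabfffadfbdeebdeccaffaacfbbffa
   8 |  28 | bbffa
   9 |  16 | bdeccaffaacfbbffa
  10 |  12 | bdeebdeccaffaacfbbffa
  11 |  29 | bffa
  12 |   5 | bfffadfbdeebdeccaffaacfbbffa
  13 |  20 | caffaacfbbffa
  14 |  19 | ccaffaacfbbffa
  15 |  26 | cfbbffa
  16 |  17 | deccaffaacfbbffa
  17 |  13 | deebdeccaffaacfbbffa
  18 |  10 | dfbdeebdeccaffaacfbbffa
  19 |   0 | ebafabfffadfbdeebdeccaffaacfbbffa
  20 |  15 | ebdeccaffaacfbbffa
  21 |  18 | eccaffaacfbbffa
  22 |  14 | eebdeccaffaacfbbffa
  23 |  31 | fa
  24 |  23 | faacfbbffa
  25 |   3 | fabfffadfbdeebdeccaffaacfbbffa
  26 |   8 | fadfbdeebdeccaffaacfbbffa
  27 |  27 | fbbffa
  28 |  11 | fbdeebdeccaffaacfbbffa
  29 |  30 | ffa
  30 |  22 | ffaacfbbffa
  31 |   7 | ffadfbdeebdeccaffaacfbbffa
  32 |   6 | fffadfbdeebdeccaffaacfbbffa

[32, 24, 4, 25, 9, 2, 21, 1, 28, 16, 12, 29, 5, 20, 19, 26, 17, 13, 10, 0, 15, 18, 14, 31, 23, 3, 8, 27, 11, 30, 22, 7, 6]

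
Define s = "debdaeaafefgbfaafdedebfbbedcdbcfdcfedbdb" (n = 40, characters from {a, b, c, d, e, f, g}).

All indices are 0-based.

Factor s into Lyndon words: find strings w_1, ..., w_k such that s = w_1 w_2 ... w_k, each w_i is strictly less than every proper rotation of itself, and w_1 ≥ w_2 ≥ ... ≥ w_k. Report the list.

["de", "bd", "ae", "aafefgbf", "aafdedebfbbedcdbcfdcfedbdb"]

emit factor 1: 'de' (i=0, period=2)
emit factor 2: 'bd' (i=2, period=2)
emit factor 3: 'ae' (i=4, period=2)
emit factor 4: 'aafefgbf' (i=6, period=8)
emit factor 5: 'aafdedebfbbedcdbcfdcfedbdb' (i=14, period=26)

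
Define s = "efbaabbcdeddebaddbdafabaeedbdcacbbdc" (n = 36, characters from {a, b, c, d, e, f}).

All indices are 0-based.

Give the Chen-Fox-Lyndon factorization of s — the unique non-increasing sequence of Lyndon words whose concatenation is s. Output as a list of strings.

emit factor 1: 'ef' (i=0, period=2)
emit factor 2: 'b' (i=2, period=1)
emit factor 3: 'aabbcdeddebaddbdafabaeedbdcacbbdc' (i=3, period=33)

["ef", "b", "aabbcdeddebaddbdafabaeedbdcacbbdc"]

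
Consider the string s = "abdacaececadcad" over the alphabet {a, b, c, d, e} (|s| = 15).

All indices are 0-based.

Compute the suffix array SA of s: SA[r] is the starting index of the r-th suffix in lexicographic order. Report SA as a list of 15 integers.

[0, 3, 13, 10, 5, 1, 12, 9, 4, 7, 14, 2, 11, 8, 6]

rank→(start, suffix):
  0 → (0, 'abdacaececadcad')
  1 → (3, 'acaececadcad')
  2 → (13, 'ad')
  3 → (10, 'adcad')
  4 → (5, 'aececadcad')
  5 → (1, 'bdacaececadcad')
  6 → (12, 'cad')
  7 → (9, 'cadcad')
  8 → (4, 'caececadcad')
  9 → (7, 'cecadcad')
  10 → (14, 'd')
  11 → (2, 'dacaececadcad')
  12 → (11, 'dcad')
  13 → (8, 'ecadcad')
  14 → (6, 'ececadcad')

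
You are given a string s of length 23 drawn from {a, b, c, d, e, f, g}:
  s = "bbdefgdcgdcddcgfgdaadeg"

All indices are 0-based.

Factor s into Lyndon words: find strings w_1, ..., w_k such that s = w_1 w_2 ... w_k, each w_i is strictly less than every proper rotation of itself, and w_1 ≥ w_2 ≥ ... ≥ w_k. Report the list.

["bbdefgdcgdcddcgfgd", "aadeg"]

emit factor 1: 'bbdefgdcgdcddcgfgd' (i=0, period=18)
emit factor 2: 'aadeg' (i=18, period=5)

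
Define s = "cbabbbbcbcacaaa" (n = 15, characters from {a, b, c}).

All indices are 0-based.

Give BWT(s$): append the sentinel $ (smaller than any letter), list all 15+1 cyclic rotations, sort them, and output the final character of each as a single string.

aaacbccabbcbab$b

rank  rotation          last
    0  $cbabbbbcbcacaaa  a
    1  a$cbabbbbcbcacaa  a
    2  aa$cbabbbbcbcaca  a
    3  aaa$cbabbbbcbcac  c
    4  abbbbcbcacaaa$cb  b
    5  acaaa$cbabbbbcbc  c
    6  babbbbcbcacaaa$c  c
    7  bbbbcbcacaaa$cba  a
    8  bbbcbcacaaa$cbab  b
    9  bbcbcacaaa$cbabb  b
   10  bcacaaa$cbabbbbc  c
   11  bcbcacaaa$cbabbb  b
   12  caaa$cbabbbbcbca  a
   13  cacaaa$cbabbbbcb  b
   14  cbabbbbcbcacaaa$  $
   15  cbcacaaa$cbabbbb  b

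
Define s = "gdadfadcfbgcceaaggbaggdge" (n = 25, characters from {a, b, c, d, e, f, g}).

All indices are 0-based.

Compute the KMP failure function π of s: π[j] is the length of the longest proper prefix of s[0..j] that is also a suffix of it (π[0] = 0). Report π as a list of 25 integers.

π[0] = 0
j=1 s[j]='d': π[1]=0 (border '')
j=2 s[j]='a': π[2]=0 (border '')
j=3 s[j]='d': π[3]=0 (border '')
j=4 s[j]='f': π[4]=0 (border '')
j=5 s[j]='a': π[5]=0 (border '')
j=6 s[j]='d': π[6]=0 (border '')
j=7 s[j]='c': π[7]=0 (border '')
j=8 s[j]='f': π[8]=0 (border '')
j=9 s[j]='b': π[9]=0 (border '')
j=10 s[j]='g': π[10]=1 (border 'g')
j=11 s[j]='c': k: 1→0; π[11]=0 (border '')
j=12 s[j]='c': π[12]=0 (border '')
j=13 s[j]='e': π[13]=0 (border '')
j=14 s[j]='a': π[14]=0 (border '')
j=15 s[j]='a': π[15]=0 (border '')
j=16 s[j]='g': π[16]=1 (border 'g')
j=17 s[j]='g': k: 1→0; π[17]=1 (border 'g')
j=18 s[j]='b': k: 1→0; π[18]=0 (border '')
j=19 s[j]='a': π[19]=0 (border '')
j=20 s[j]='g': π[20]=1 (border 'g')
j=21 s[j]='g': k: 1→0; π[21]=1 (border 'g')
j=22 s[j]='d': π[22]=2 (border 'gd')
j=23 s[j]='g': k: 2→0; π[23]=1 (border 'g')
j=24 s[j]='e': k: 1→0; π[24]=0 (border '')

[0, 0, 0, 0, 0, 0, 0, 0, 0, 0, 1, 0, 0, 0, 0, 0, 1, 1, 0, 0, 1, 1, 2, 1, 0]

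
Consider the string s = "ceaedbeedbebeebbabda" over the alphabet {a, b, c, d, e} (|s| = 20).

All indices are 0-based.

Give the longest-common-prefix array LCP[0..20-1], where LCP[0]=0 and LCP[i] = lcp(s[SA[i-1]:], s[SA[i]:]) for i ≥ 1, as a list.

[0, 1, 1, 0, 1, 1, 1, 2, 3, 0, 0, 1, 3, 0, 1, 2, 1, 4, 1, 2]

sorted suffixes:
  #0 SA[0]=19  'a'
  #1 SA[1]=16  'abda'
  #2 SA[2]=2  'aedbeedbebeebbabda'
  #3 SA[3]=15  'babda'
  #4 SA[4]=14  'bbabda'
  #5 SA[5]=17  'bda'
  #6 SA[6]=9  'bebeebbabda'
  #7 SA[7]=11  'beebbabda'
  #8 SA[8]=5  'beedbebeebbabda'
  #9 SA[9]=0  'ceaedbeedbebeebbabda'
  #10 SA[10]=18  'da'
  #11 SA[11]=8  'dbebeebbabda'
  #12 SA[12]=4  'dbeedbebeebbabda'
  #13 SA[13]=1  'eaedbeedbebeebbabda'
  #14 SA[14]=13  'ebbabda'
  #15 SA[15]=10  'ebeebbabda'
  #16 SA[16]=7  'edbebeebbabda'
  #17 SA[17]=3  'edbeedbebeebbabda'
  #18 SA[18]=12  'eebbabda'
  #19 SA[19]=6  'eedbebeebbabda'

SA = [19, 16, 2, 15, 14, 17, 9, 11, 5, 0, 18, 8, 4, 1, 13, 10, 7, 3, 12, 6]
i: (SA[i-1],SA[i]) lcp shared
  1: (19,16) 1 'a'
  2: (16,2) 1 'a'
  3: (2,15) 0 ''
  4: (15,14) 1 'b'
  5: (14,17) 1 'b'
  6: (17,9) 1 'b'
  7: (9,11) 2 'be'
  8: (11,5) 3 'bee'
  9: (5,0) 0 ''
  10: (0,18) 0 ''
  11: (18,8) 1 'd'
  12: (8,4) 3 'dbe'
  13: (4,1) 0 ''
  14: (1,13) 1 'e'
  15: (13,10) 2 'eb'
  16: (10,7) 1 'e'
  17: (7,3) 4 'edbe'
  18: (3,12) 1 'e'
  19: (12,6) 2 'ee'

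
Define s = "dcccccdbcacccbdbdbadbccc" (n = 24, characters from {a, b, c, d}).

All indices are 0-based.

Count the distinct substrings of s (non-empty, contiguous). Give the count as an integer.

261

rank | idx | suffix
   0 |   9 | acccbdbdbadbccc
   1 |  18 | adbccc
   2 |  17 | badbccc
   3 |   7 | bcacccbdbdbadbccc
   4 |  20 | bccc
   5 |  15 | bdbadbccc
   6 |  13 | bdbdbadbccc
   7 |  23 | c
   8 |   8 | cacccbdbdbadbccc
   9 |  12 | cbdbdbadbccc
  10 |  22 | cc
  11 |  11 | ccbdbdbadbccc
  12 |  21 | ccc
  13 |  10 | cccbdbdbadbccc
  14 |   1 | cccccdbcacccbdbdbadbccc
  15 |   2 | ccccdbcacccbdbdbadbccc
  16 |   3 | cccdbcacccbdbdbadbccc
  17 |   4 | ccdbcacccbdbdbadbccc
  18 |   5 | cdbcacccbdbdbadbccc
  19 |  16 | dbadbccc
  20 |   6 | dbcacccbdbdbadbccc
  21 |  19 | dbccc
  22 |  14 | dbdbadbccc
  23 |   0 | dcccccdbcacccbdbdbadbccc

SA = [9, 18, 17, 7, 20, 15, 13, 23, 8, 12, 22, 11, 21, 10, 1, 2, 3, 4, 5, 16, 6, 19, 14, 0]
i: (SA[i-1],SA[i]) lcp shared
  1: (9,18) 1 'a'
  2: (18,17) 0 ''
  3: (17,7) 1 'b'
  4: (7,20) 2 'bc'
  5: (20,15) 1 'b'
  6: (15,13) 3 'bdb'
  7: (13,23) 0 ''
  8: (23,8) 1 'c'
  9: (8,12) 1 'c'
  10: (12,22) 1 'c'
  11: (22,11) 2 'cc'
  12: (11,21) 2 'cc'
  13: (21,10) 3 'ccc'
  14: (10,1) 3 'ccc'
  15: (1,2) 4 'cccc'
  16: (2,3) 3 'ccc'
  17: (3,4) 2 'cc'
  18: (4,5) 1 'c'
  19: (5,16) 0 ''
  20: (16,6) 2 'db'
  21: (6,19) 3 'dbc'
  22: (19,14) 2 'db'
  23: (14,0) 1 'd'

n(n+1)/2 = 24·25/2 = 300
Σ LCP = 0 + 1 + 0 + 1 + 2 + 1 + 3 + 0 + 1 + 1 + 1 + 2 + 2 + 3 + 3 + 4 + 3 + 2 + 1 + 0 + 2 + 3 + 2 + 1 = 39
distinct = 300 − 39 = 261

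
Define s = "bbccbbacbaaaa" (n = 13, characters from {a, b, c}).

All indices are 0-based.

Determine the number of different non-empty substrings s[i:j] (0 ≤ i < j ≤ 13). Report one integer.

rank→(start, suffix):
  0 → (12, 'a')
  1 → (11, 'aa')
  2 → (10, 'aaa')
  3 → (9, 'aaaa')
  4 → (6, 'acbaaaa')
  5 → (8, 'baaaa')
  6 → (5, 'bacbaaaa')
  7 → (4, 'bbacbaaaa')
  8 → (0, 'bbccbbacbaaaa')
  9 → (1, 'bccbbacbaaaa')
  10 → (7, 'cbaaaa')
  11 → (3, 'cbbacbaaaa')
  12 → (2, 'ccbbacbaaaa')

SA = [12, 11, 10, 9, 6, 8, 5, 4, 0, 1, 7, 3, 2]
rank  pair      lcp
   1  s[12:],s[11:]  1  'a'
   2  s[11:],s[10:]  2  'aa'
   3  s[10:],s[9:]  3  'aaa'
   4  s[9:],s[6:]  1  'a'
   5  s[6:],s[8:]  0  ''
   6  s[8:],s[5:]  2  'ba'
   7  s[5:],s[4:]  1  'b'
   8  s[4:],s[0:]  2  'bb'
   9  s[0:],s[1:]  1  'b'
  10  s[1:],s[7:]  0  ''
  11  s[7:],s[3:]  2  'cb'
  12  s[3:],s[2:]  1  'c'

n(n+1)/2 = 13·14/2 = 91
Σ LCP = 0 + 1 + 2 + 3 + 1 + 0 + 2 + 1 + 2 + 1 + 0 + 2 + 1 = 16
distinct = 91 − 16 = 75

75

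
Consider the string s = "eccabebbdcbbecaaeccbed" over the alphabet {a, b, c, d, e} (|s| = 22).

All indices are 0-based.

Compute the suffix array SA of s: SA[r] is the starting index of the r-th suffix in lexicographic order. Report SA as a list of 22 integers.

[14, 3, 15, 6, 10, 7, 4, 11, 19, 13, 2, 9, 18, 1, 17, 21, 8, 5, 12, 0, 16, 20]

rank→(start, suffix):
  0 → (14, 'aaeccbed')
  1 → (3, 'abebbdcbbecaaeccbed')
  2 → (15, 'aeccbed')
  3 → (6, 'bbdcbbecaaeccbed')
  4 → (10, 'bbecaaeccbed')
  5 → (7, 'bdcbbecaaeccbed')
  6 → (4, 'bebbdcbbecaaeccbed')
  7 → (11, 'becaaeccbed')
  8 → (19, 'bed')
  9 → (13, 'caaeccbed')
  10 → (2, 'cabebbdcbbecaaeccbed')
  11 → (9, 'cbbecaaeccbed')
  12 → (18, 'cbed')
  13 → (1, 'ccabebbdcbbecaaeccbed')
  14 → (17, 'ccbed')
  15 → (21, 'd')
  16 → (8, 'dcbbecaaeccbed')
  17 → (5, 'ebbdcbbecaaeccbed')
  18 → (12, 'ecaaeccbed')
  19 → (0, 'eccabebbdcbbecaaeccbed')
  20 → (16, 'eccbed')
  21 → (20, 'ed')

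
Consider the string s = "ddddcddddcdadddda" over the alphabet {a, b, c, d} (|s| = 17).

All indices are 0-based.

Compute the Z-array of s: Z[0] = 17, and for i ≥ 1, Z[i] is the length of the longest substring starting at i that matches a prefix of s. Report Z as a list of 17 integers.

[17, 3, 2, 1, 0, 6, 3, 2, 1, 0, 1, 0, 4, 3, 2, 1, 0]

Z[0]=17
i=1: outside box; Z[1]=3 extend→box=[1,4)
i=2: min(r-i=2, Z[1]=3)=2; Z[2]=2
i=3: min(r-i=1, Z[2]=2)=1; Z[3]=1
i=4: outside box; Z[4]=0
i=5: outside box; Z[5]=6 extend→box=[5,11)
i=6: min(r-i=5, Z[1]=3)=3; Z[6]=3
i=7: min(r-i=4, Z[2]=2)=2; Z[7]=2
i=8: min(r-i=3, Z[3]=1)=1; Z[8]=1
i=9: min(r-i=2, Z[4]=0)=0; Z[9]=0
i=10: min(r-i=1, Z[5]=6)=1; Z[10]=1
i=11: outside box; Z[11]=0
i=12: outside box; Z[12]=4 extend→box=[12,16)
i=13: min(r-i=3, Z[1]=3)=3; Z[13]=3
i=14: min(r-i=2, Z[2]=2)=2; Z[14]=2
i=15: min(r-i=1, Z[3]=1)=1; Z[15]=1
i=16: outside box; Z[16]=0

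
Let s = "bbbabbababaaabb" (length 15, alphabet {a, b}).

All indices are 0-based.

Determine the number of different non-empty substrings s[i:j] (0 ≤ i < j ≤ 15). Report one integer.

90

rank | idx | suffix
   0 |  10 | aaabb
   1 |  11 | aabb
   2 |   8 | abaaabb
   3 |   6 | ababaaabb
   4 |  12 | abb
   5 |   3 | abbababaaabb
   6 |  14 | b
   7 |   9 | baaabb
   8 |   7 | babaaabb
   9 |   5 | bababaaabb
  10 |   2 | babbababaaabb
  11 |  13 | bb
  12 |   4 | bbababaaabb
  13 |   1 | bbabbababaaabb
  14 |   0 | bbbabbababaaabb

SA = [10, 11, 8, 6, 12, 3, 14, 9, 7, 5, 2, 13, 4, 1, 0]
[i] adj suffixes → lcp
  [1] 10/11 → 2 ('aa')
  [2] 11/8 → 1 ('a')
  [3] 8/6 → 3 ('aba')
  [4] 6/12 → 2 ('ab')
  [5] 12/3 → 3 ('abb')
  [6] 3/14 → 0 ('')
  [7] 14/9 → 1 ('b')
  [8] 9/7 → 2 ('ba')
  [9] 7/5 → 4 ('baba')
  [10] 5/2 → 3 ('bab')
  [11] 2/13 → 1 ('b')
  [12] 13/4 → 2 ('bb')
  [13] 4/1 → 4 ('bbab')
  [14] 1/0 → 2 ('bb')

n(n+1)/2 = 15·16/2 = 120
Σ LCP = 0 + 2 + 1 + 3 + 2 + 3 + 0 + 1 + 2 + 4 + 3 + 1 + 2 + 4 + 2 = 30
distinct = 120 − 30 = 90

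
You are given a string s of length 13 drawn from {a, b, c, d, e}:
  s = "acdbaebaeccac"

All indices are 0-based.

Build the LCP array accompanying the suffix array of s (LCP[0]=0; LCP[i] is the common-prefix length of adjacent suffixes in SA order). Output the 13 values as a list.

sorted suffixes:
  #0 SA[0]=11  'ac'
  #1 SA[1]=0  'acdbaebaeccac'
  #2 SA[2]=4  'aebaeccac'
  #3 SA[3]=7  'aeccac'
  #4 SA[4]=3  'baebaeccac'
  #5 SA[5]=6  'baeccac'
  #6 SA[6]=12  'c'
  #7 SA[7]=10  'cac'
  #8 SA[8]=9  'ccac'
  #9 SA[9]=1  'cdbaebaeccac'
  #10 SA[10]=2  'dbaebaeccac'
  #11 SA[11]=5  'ebaeccac'
  #12 SA[12]=8  'eccac'

SA = [11, 0, 4, 7, 3, 6, 12, 10, 9, 1, 2, 5, 8]
[i] adj suffixes → lcp
  [1] 11/0 → 2 ('ac')
  [2] 0/4 → 1 ('a')
  [3] 4/7 → 2 ('ae')
  [4] 7/3 → 0 ('')
  [5] 3/6 → 3 ('bae')
  [6] 6/12 → 0 ('')
  [7] 12/10 → 1 ('c')
  [8] 10/9 → 1 ('c')
  [9] 9/1 → 1 ('c')
  [10] 1/2 → 0 ('')
  [11] 2/5 → 0 ('')
  [12] 5/8 → 1 ('e')

[0, 2, 1, 2, 0, 3, 0, 1, 1, 1, 0, 0, 1]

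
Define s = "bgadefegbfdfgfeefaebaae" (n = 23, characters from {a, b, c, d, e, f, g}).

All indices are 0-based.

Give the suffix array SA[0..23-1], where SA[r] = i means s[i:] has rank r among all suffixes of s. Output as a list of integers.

rank | idx | suffix
   0 |  20 | aae
   1 |   2 | adefegbfdfgfeefaebaae
   2 |  21 | ae
   3 |  17 | aebaae
   4 |  19 | baae
   5 |   8 | bfdfgfeefaebaae
   6 |   0 | bgadefegbfdfgfeefaebaae
   7 |   3 | defegbfdfgfeefaebaae
   8 |  10 | dfgfeefaebaae
   9 |  22 | e
  10 |  18 | ebaae
  11 |  14 | eefaebaae
  12 |  15 | efaebaae
  13 |   4 | efegbfdfgfeefaebaae
  14 |   6 | egbfdfgfeefaebaae
  15 |  16 | faebaae
  16 |   9 | fdfgfeefaebaae
  17 |  13 | feefaebaae
  18 |   5 | fegbfdfgfeefaebaae
  19 |  11 | fgfeefaebaae
  20 |   1 | gadefegbfdfgfeefaebaae
  21 |   7 | gbfdfgfeefaebaae
  22 |  12 | gfeefaebaae

[20, 2, 21, 17, 19, 8, 0, 3, 10, 22, 18, 14, 15, 4, 6, 16, 9, 13, 5, 11, 1, 7, 12]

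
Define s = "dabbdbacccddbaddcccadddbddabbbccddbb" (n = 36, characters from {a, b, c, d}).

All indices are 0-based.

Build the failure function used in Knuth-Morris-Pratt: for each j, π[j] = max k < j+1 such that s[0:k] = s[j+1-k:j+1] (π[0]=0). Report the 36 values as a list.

[0, 0, 0, 0, 1, 0, 0, 0, 0, 0, 1, 1, 0, 0, 1, 1, 0, 0, 0, 0, 1, 1, 1, 0, 1, 1, 2, 3, 4, 0, 0, 0, 1, 1, 0, 0]

π[0] = 0
j=1 s[j]='a': π[1]=0 (border '')
j=2 s[j]='b': π[2]=0 (border '')
j=3 s[j]='b': π[3]=0 (border '')
j=4 s[j]='d': π[4]=1 (border 'd')
j=5 s[j]='b': k: 1→0; π[5]=0 (border '')
j=6 s[j]='a': π[6]=0 (border '')
j=7 s[j]='c': π[7]=0 (border '')
j=8 s[j]='c': π[8]=0 (border '')
j=9 s[j]='c': π[9]=0 (border '')
j=10 s[j]='d': π[10]=1 (border 'd')
j=11 s[j]='d': k: 1→0; π[11]=1 (border 'd')
j=12 s[j]='b': k: 1→0; π[12]=0 (border '')
j=13 s[j]='a': π[13]=0 (border '')
j=14 s[j]='d': π[14]=1 (border 'd')
j=15 s[j]='d': k: 1→0; π[15]=1 (border 'd')
j=16 s[j]='c': k: 1→0; π[16]=0 (border '')
j=17 s[j]='c': π[17]=0 (border '')
j=18 s[j]='c': π[18]=0 (border '')
j=19 s[j]='a': π[19]=0 (border '')
j=20 s[j]='d': π[20]=1 (border 'd')
j=21 s[j]='d': k: 1→0; π[21]=1 (border 'd')
j=22 s[j]='d': k: 1→0; π[22]=1 (border 'd')
j=23 s[j]='b': k: 1→0; π[23]=0 (border '')
j=24 s[j]='d': π[24]=1 (border 'd')
j=25 s[j]='d': k: 1→0; π[25]=1 (border 'd')
j=26 s[j]='a': π[26]=2 (border 'da')
j=27 s[j]='b': π[27]=3 (border 'dab')
j=28 s[j]='b': π[28]=4 (border 'dabb')
j=29 s[j]='b': k: 4→0; π[29]=0 (border '')
j=30 s[j]='c': π[30]=0 (border '')
j=31 s[j]='c': π[31]=0 (border '')
j=32 s[j]='d': π[32]=1 (border 'd')
j=33 s[j]='d': k: 1→0; π[33]=1 (border 'd')
j=34 s[j]='b': k: 1→0; π[34]=0 (border '')
j=35 s[j]='b': π[35]=0 (border '')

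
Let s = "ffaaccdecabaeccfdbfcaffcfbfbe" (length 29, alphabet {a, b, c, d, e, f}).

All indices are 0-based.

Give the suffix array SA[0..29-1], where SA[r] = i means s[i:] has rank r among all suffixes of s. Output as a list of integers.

[2, 9, 3, 11, 20, 10, 27, 25, 17, 8, 19, 4, 13, 5, 23, 14, 16, 6, 28, 7, 12, 1, 26, 24, 18, 22, 15, 0, 21]

rank→(start, suffix):
  0 → (2, 'aaccdecabaeccfdbfcaffcfbfbe')
  1 → (9, 'abaeccfdbfcaffcfbfbe')
  2 → (3, 'accdecabaeccfdbfcaffcfbfbe')
  3 → (11, 'aeccfdbfcaffcfbfbe')
  4 → (20, 'affcfbfbe')
  5 → (10, 'baeccfdbfcaffcfbfbe')
  6 → (27, 'be')
  7 → (25, 'bfbe')
  8 → (17, 'bfcaffcfbfbe')
  9 → (8, 'cabaeccfdbfcaffcfbfbe')
  10 → (19, 'caffcfbfbe')
  11 → (4, 'ccdecabaeccfdbfcaffcfbfbe')
  12 → (13, 'ccfdbfcaffcfbfbe')
  13 → (5, 'cdecabaeccfdbfcaffcfbfbe')
  14 → (23, 'cfbfbe')
  15 → (14, 'cfdbfcaffcfbfbe')
  16 → (16, 'dbfcaffcfbfbe')
  17 → (6, 'decabaeccfdbfcaffcfbfbe')
  18 → (28, 'e')
  19 → (7, 'ecabaeccfdbfcaffcfbfbe')
  20 → (12, 'eccfdbfcaffcfbfbe')
  21 → (1, 'faaccdecabaeccfdbfcaffcfbfbe')
  22 → (26, 'fbe')
  23 → (24, 'fbfbe')
  24 → (18, 'fcaffcfbfbe')
  25 → (22, 'fcfbfbe')
  26 → (15, 'fdbfcaffcfbfbe')
  27 → (0, 'ffaaccdecabaeccfdbfcaffcfbfbe')
  28 → (21, 'ffcfbfbe')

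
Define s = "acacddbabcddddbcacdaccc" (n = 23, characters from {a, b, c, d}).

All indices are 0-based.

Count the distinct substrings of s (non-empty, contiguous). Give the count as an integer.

rank | idx | suffix
   0 |   7 | abcddddbcacdaccc
   1 |   0 | acacddbabcddddbcacdaccc
   2 |  19 | accc
   3 |  16 | acdaccc
   4 |   2 | acddbabcddddbcacdaccc
   5 |   6 | babcddddbcacdaccc
   6 |  14 | bcacdaccc
   7 |   8 | bcddddbcacdaccc
   8 |  22 | c
   9 |  15 | cacdaccc
  10 |   1 | cacddbabcddddbcacdaccc
  11 |  21 | cc
  12 |  20 | ccc
  13 |  17 | cdaccc
  14 |   3 | cddbabcddddbcacdaccc
  15 |   9 | cddddbcacdaccc
  16 |  18 | daccc
  17 |   5 | dbabcddddbcacdaccc
  18 |  13 | dbcacdaccc
  19 |   4 | ddbabcddddbcacdaccc
  20 |  12 | ddbcacdaccc
  21 |  11 | dddbcacdaccc
  22 |  10 | ddddbcacdaccc

SA = [7, 0, 19, 16, 2, 6, 14, 8, 22, 15, 1, 21, 20, 17, 3, 9, 18, 5, 13, 4, 12, 11, 10]
i: (SA[i-1],SA[i]) lcp shared
  1: (7,0) 1 'a'
  2: (0,19) 2 'ac'
  3: (19,16) 2 'ac'
  4: (16,2) 3 'acd'
  5: (2,6) 0 ''
  6: (6,14) 1 'b'
  7: (14,8) 2 'bc'
  8: (8,22) 0 ''
  9: (22,15) 1 'c'
  10: (15,1) 4 'cacd'
  11: (1,21) 1 'c'
  12: (21,20) 2 'cc'
  13: (20,17) 1 'c'
  14: (17,3) 2 'cd'
  15: (3,9) 3 'cdd'
  16: (9,18) 0 ''
  17: (18,5) 1 'd'
  18: (5,13) 2 'db'
  19: (13,4) 1 'd'
  20: (4,12) 3 'ddb'
  21: (12,11) 2 'dd'
  22: (11,10) 3 'ddd'

n(n+1)/2 = 23·24/2 = 276
Σ LCP = 0 + 1 + 2 + 2 + 3 + 0 + 1 + 2 + 0 + 1 + 4 + 1 + 2 + 1 + 2 + 3 + 0 + 1 + 2 + 1 + 3 + 2 + 3 = 37
distinct = 276 − 37 = 239

239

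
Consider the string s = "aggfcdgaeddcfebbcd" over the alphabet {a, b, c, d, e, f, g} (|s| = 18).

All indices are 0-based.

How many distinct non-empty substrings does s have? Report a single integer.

159

sorted suffixes:
  #0 SA[0]=7  'aeddcfebbcd'
  #1 SA[1]=0  'aggfcdgaeddcfebbcd'
  #2 SA[2]=14  'bbcd'
  #3 SA[3]=15  'bcd'
  #4 SA[4]=16  'cd'
  #5 SA[5]=4  'cdgaeddcfebbcd'
  #6 SA[6]=11  'cfebbcd'
  #7 SA[7]=17  'd'
  #8 SA[8]=10  'dcfebbcd'
  #9 SA[9]=9  'ddcfebbcd'
  #10 SA[10]=5  'dgaeddcfebbcd'
  #11 SA[11]=13  'ebbcd'
  #12 SA[12]=8  'eddcfebbcd'
  #13 SA[13]=3  'fcdgaeddcfebbcd'
  #14 SA[14]=12  'febbcd'
  #15 SA[15]=6  'gaeddcfebbcd'
  #16 SA[16]=2  'gfcdgaeddcfebbcd'
  #17 SA[17]=1  'ggfcdgaeddcfebbcd'

SA = [7, 0, 14, 15, 16, 4, 11, 17, 10, 9, 5, 13, 8, 3, 12, 6, 2, 1]
rank  pair      lcp
   1  s[7:],s[0:]  1  'a'
   2  s[0:],s[14:]  0  ''
   3  s[14:],s[15:]  1  'b'
   4  s[15:],s[16:]  0  ''
   5  s[16:],s[4:]  2  'cd'
   6  s[4:],s[11:]  1  'c'
   7  s[11:],s[17:]  0  ''
   8  s[17:],s[10:]  1  'd'
   9  s[10:],s[9:]  1  'd'
  10  s[9:],s[5:]  1  'd'
  11  s[5:],s[13:]  0  ''
  12  s[13:],s[8:]  1  'e'
  13  s[8:],s[3:]  0  ''
  14  s[3:],s[12:]  1  'f'
  15  s[12:],s[6:]  0  ''
  16  s[6:],s[2:]  1  'g'
  17  s[2:],s[1:]  1  'g'

n(n+1)/2 = 18·19/2 = 171
Σ LCP = 0 + 1 + 0 + 1 + 0 + 2 + 1 + 0 + 1 + 1 + 1 + 0 + 1 + 0 + 1 + 0 + 1 + 1 = 12
distinct = 171 − 12 = 159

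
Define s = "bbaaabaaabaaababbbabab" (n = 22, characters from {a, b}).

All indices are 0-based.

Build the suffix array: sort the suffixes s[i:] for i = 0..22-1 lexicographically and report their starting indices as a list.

rank | idx | suffix
   0 |   2 | aaabaaabaaababbbabab
   1 |   6 | aaabaaababbbabab
   2 |  10 | aaababbbabab
   3 |   3 | aabaaabaaababbbabab
   4 |   7 | aabaaababbbabab
   5 |  11 | aababbbabab
   6 |  20 | ab
   7 |   4 | abaaabaaababbbabab
   8 |   8 | abaaababbbabab
   9 |  18 | abab
  10 |  12 | ababbbabab
  11 |  14 | abbbabab
  12 |  21 | b
  13 |   1 | baaabaaabaaababbbabab
  14 |   5 | baaabaaababbbabab
  15 |   9 | baaababbbabab
  16 |  19 | bab
  17 |  17 | babab
  18 |  13 | babbbabab
  19 |   0 | bbaaabaaabaaababbbabab
  20 |  16 | bbabab
  21 |  15 | bbbabab

[2, 6, 10, 3, 7, 11, 20, 4, 8, 18, 12, 14, 21, 1, 5, 9, 19, 17, 13, 0, 16, 15]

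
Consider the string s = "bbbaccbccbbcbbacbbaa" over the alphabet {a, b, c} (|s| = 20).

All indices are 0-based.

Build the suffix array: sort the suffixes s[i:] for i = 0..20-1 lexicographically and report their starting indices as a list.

rank | idx | suffix
   0 |  19 | a
   1 |  18 | aa
   2 |  14 | acbbaa
   3 |   3 | accbccbbcbbacbbaa
   4 |  17 | baa
   5 |  13 | bacbbaa
   6 |   2 | baccbccbbcbbacbbaa
   7 |  16 | bbaa
   8 |  12 | bbacbbaa
   9 |   1 | bbaccbccbbcbbacbbaa
  10 |   0 | bbbaccbccbbcbbacbbaa
  11 |   9 | bbcbbacbbaa
  12 |  10 | bcbbacbbaa
  13 |   6 | bccbbcbbacbbaa
  14 |  15 | cbbaa
  15 |  11 | cbbacbbaa
  16 |   8 | cbbcbbacbbaa
  17 |   5 | cbccbbcbbacbbaa
  18 |   7 | ccbbcbbacbbaa
  19 |   4 | ccbccbbcbbacbbaa

[19, 18, 14, 3, 17, 13, 2, 16, 12, 1, 0, 9, 10, 6, 15, 11, 8, 5, 7, 4]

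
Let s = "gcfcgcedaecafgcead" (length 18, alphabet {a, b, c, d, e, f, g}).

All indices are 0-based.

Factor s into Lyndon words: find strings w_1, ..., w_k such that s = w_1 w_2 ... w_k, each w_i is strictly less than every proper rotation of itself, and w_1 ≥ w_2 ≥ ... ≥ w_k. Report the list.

emit factor 1: 'g' (i=0, period=1)
emit factor 2: 'cfcg' (i=1, period=4)
emit factor 3: 'ced' (i=5, period=3)
emit factor 4: 'aecafgce' (i=8, period=8)
emit factor 5: 'ad' (i=16, period=2)

["g", "cfcg", "ced", "aecafgce", "ad"]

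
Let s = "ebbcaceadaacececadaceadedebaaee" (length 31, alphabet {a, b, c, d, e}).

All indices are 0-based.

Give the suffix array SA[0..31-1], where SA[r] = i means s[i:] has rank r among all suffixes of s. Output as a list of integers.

[9, 27, 4, 18, 10, 7, 16, 21, 28, 26, 1, 2, 3, 15, 5, 19, 13, 11, 8, 17, 24, 22, 30, 6, 20, 25, 0, 14, 12, 23, 29]

sorted suffixes:
  #0 SA[0]=9  'aacececadaceadedebaaee'
  #1 SA[1]=27  'aaee'
  #2 SA[2]=4  'aceadaacececadaceadedebaaee'
  #3 SA[3]=18  'aceadedebaaee'
  #4 SA[4]=10  'acececadaceadedebaaee'
  #5 SA[5]=7  'adaacececadaceadedebaaee'
  #6 SA[6]=16  'adaceadedebaaee'
  #7 SA[7]=21  'adedebaaee'
  #8 SA[8]=28  'aee'
  #9 SA[9]=26  'baaee'
  #10 SA[10]=1  'bbcaceadaacececadaceadedebaaee'
  #11 SA[11]=2  'bcaceadaacececadaceadedebaaee'
  #12 SA[12]=3  'caceadaacececadaceadedebaaee'
  #13 SA[13]=15  'cadaceadedebaaee'
  #14 SA[14]=5  'ceadaacececadaceadedebaaee'
  #15 SA[15]=19  'ceadedebaaee'
  #16 SA[16]=13  'cecadaceadedebaaee'
  #17 SA[17]=11  'cececadaceadedebaaee'
  #18 SA[18]=8  'daacececadaceadedebaaee'
  #19 SA[19]=17  'daceadedebaaee'
  #20 SA[20]=24  'debaaee'
  #21 SA[21]=22  'dedebaaee'
  #22 SA[22]=30  'e'
  #23 SA[23]=6  'eadaacececadaceadedebaaee'
  #24 SA[24]=20  'eadedebaaee'
  #25 SA[25]=25  'ebaaee'
  #26 SA[26]=0  'ebbcaceadaacececadaceadedebaaee'
  #27 SA[27]=14  'ecadaceadedebaaee'
  #28 SA[28]=12  'ececadaceadedebaaee'
  #29 SA[29]=23  'edebaaee'
  #30 SA[30]=29  'ee'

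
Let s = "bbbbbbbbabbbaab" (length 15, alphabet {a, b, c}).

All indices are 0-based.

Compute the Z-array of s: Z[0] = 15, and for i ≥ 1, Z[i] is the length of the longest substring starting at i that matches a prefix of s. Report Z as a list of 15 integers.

[15, 7, 6, 5, 4, 3, 2, 1, 0, 3, 2, 1, 0, 0, 1]

Z[0]=15
i=1: outside box; Z[1]=7 grow→box=[1,8)
i=2: min(r-i=6, Z[1]=7)=6; Z[2]=6
i=3: min(r-i=5, Z[2]=6)=5; Z[3]=5
i=4: min(r-i=4, Z[3]=5)=4; Z[4]=4
i=5: min(r-i=3, Z[4]=4)=3; Z[5]=3
i=6: min(r-i=2, Z[5]=3)=2; Z[6]=2
i=7: min(r-i=1, Z[6]=2)=1; Z[7]=1
i=8: outside box; Z[8]=0
i=9: outside box; Z[9]=3 grow→box=[9,12)
i=10: min(r-i=2, Z[1]=7)=2; Z[10]=2
i=11: min(r-i=1, Z[2]=6)=1; Z[11]=1
i=12: outside box; Z[12]=0
i=13: outside box; Z[13]=0
i=14: outside box; Z[14]=1 grow→box=[14,15)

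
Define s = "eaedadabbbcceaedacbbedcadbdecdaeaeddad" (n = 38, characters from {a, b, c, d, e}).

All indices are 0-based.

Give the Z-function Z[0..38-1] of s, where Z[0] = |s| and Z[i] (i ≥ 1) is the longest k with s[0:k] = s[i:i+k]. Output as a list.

[38, 0, 1, 0, 0, 0, 0, 0, 0, 0, 0, 0, 5, 0, 1, 0, 0, 0, 0, 0, 1, 0, 0, 0, 0, 0, 0, 1, 0, 0, 0, 4, 0, 1, 0, 0, 0, 0]

Z[0]=38
i=1: fresh scan; Z[1]=0
i=2: fresh scan; Z[2]=1 extend→box=[2,3)
i=3: fresh scan; Z[3]=0
i=4: fresh scan; Z[4]=0
i=5: fresh scan; Z[5]=0
i=6: fresh scan; Z[6]=0
i=7: fresh scan; Z[7]=0
i=8: fresh scan; Z[8]=0
i=9: fresh scan; Z[9]=0
i=10: fresh scan; Z[10]=0
i=11: fresh scan; Z[11]=0
i=12: fresh scan; Z[12]=5 extend→box=[12,17)
i=13: min(r-i=4, Z[1]=0)=0; Z[13]=0
i=14: min(r-i=3, Z[2]=1)=1; Z[14]=1
i=15: min(r-i=2, Z[3]=0)=0; Z[15]=0
i=16: min(r-i=1, Z[4]=0)=0; Z[16]=0
i=17: fresh scan; Z[17]=0
i=18: fresh scan; Z[18]=0
i=19: fresh scan; Z[19]=0
i=20: fresh scan; Z[20]=1 extend→box=[20,21)
i=21: fresh scan; Z[21]=0
i=22: fresh scan; Z[22]=0
i=23: fresh scan; Z[23]=0
i=24: fresh scan; Z[24]=0
i=25: fresh scan; Z[25]=0
i=26: fresh scan; Z[26]=0
i=27: fresh scan; Z[27]=1 extend→box=[27,28)
i=28: fresh scan; Z[28]=0
i=29: fresh scan; Z[29]=0
i=30: fresh scan; Z[30]=0
i=31: fresh scan; Z[31]=4 extend→box=[31,35)
i=32: min(r-i=3, Z[1]=0)=0; Z[32]=0
i=33: min(r-i=2, Z[2]=1)=1; Z[33]=1
i=34: min(r-i=1, Z[3]=0)=0; Z[34]=0
i=35: fresh scan; Z[35]=0
i=36: fresh scan; Z[36]=0
i=37: fresh scan; Z[37]=0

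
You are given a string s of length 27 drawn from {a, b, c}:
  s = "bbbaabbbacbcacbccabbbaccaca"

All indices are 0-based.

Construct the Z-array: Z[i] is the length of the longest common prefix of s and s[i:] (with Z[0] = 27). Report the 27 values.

Z[0]=27
i=1: fresh scan; Z[1]=2 scan→box=[1,3)
i=2: min(r-i=1, Z[1]=2)=1; Z[2]=1
i=3: fresh scan; Z[3]=0
i=4: fresh scan; Z[4]=0
i=5: fresh scan; Z[5]=4 scan→box=[5,9)
i=6: min(r-i=3, Z[1]=2)=2; Z[6]=2
i=7: min(r-i=2, Z[2]=1)=1; Z[7]=1
i=8: min(r-i=1, Z[3]=0)=0; Z[8]=0
i=9: fresh scan; Z[9]=0
i=10: fresh scan; Z[10]=1 scan→box=[10,11)
i=11: fresh scan; Z[11]=0
i=12: fresh scan; Z[12]=0
i=13: fresh scan; Z[13]=0
i=14: fresh scan; Z[14]=1 scan→box=[14,15)
i=15: fresh scan; Z[15]=0
i=16: fresh scan; Z[16]=0
i=17: fresh scan; Z[17]=0
i=18: fresh scan; Z[18]=4 scan→box=[18,22)
i=19: min(r-i=3, Z[1]=2)=2; Z[19]=2
i=20: min(r-i=2, Z[2]=1)=1; Z[20]=1
i=21: min(r-i=1, Z[3]=0)=0; Z[21]=0
i=22: fresh scan; Z[22]=0
i=23: fresh scan; Z[23]=0
i=24: fresh scan; Z[24]=0
i=25: fresh scan; Z[25]=0
i=26: fresh scan; Z[26]=0

[27, 2, 1, 0, 0, 4, 2, 1, 0, 0, 1, 0, 0, 0, 1, 0, 0, 0, 4, 2, 1, 0, 0, 0, 0, 0, 0]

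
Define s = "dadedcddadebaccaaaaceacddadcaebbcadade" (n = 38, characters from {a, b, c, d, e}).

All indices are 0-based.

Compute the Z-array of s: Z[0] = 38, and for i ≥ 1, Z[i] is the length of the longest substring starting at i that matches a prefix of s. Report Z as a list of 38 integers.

[38, 0, 1, 0, 1, 0, 1, 4, 0, 1, 0, 0, 0, 0, 0, 0, 0, 0, 0, 0, 0, 0, 0, 1, 3, 0, 1, 0, 0, 0, 0, 0, 0, 0, 4, 0, 1, 0]

Z[0]=38
i=1: outside box; Z[1]=0
i=2: outside box; Z[2]=1 grow→box=[2,3)
i=3: outside box; Z[3]=0
i=4: outside box; Z[4]=1 grow→box=[4,5)
i=5: outside box; Z[5]=0
i=6: outside box; Z[6]=1 grow→box=[6,7)
i=7: outside box; Z[7]=4 grow→box=[7,11)
i=8: min(r-i=3, Z[1]=0)=0; Z[8]=0
i=9: min(r-i=2, Z[2]=1)=1; Z[9]=1
i=10: min(r-i=1, Z[3]=0)=0; Z[10]=0
i=11: outside box; Z[11]=0
i=12: outside box; Z[12]=0
i=13: outside box; Z[13]=0
i=14: outside box; Z[14]=0
i=15: outside box; Z[15]=0
i=16: outside box; Z[16]=0
i=17: outside box; Z[17]=0
i=18: outside box; Z[18]=0
i=19: outside box; Z[19]=0
i=20: outside box; Z[20]=0
i=21: outside box; Z[21]=0
i=22: outside box; Z[22]=0
i=23: outside box; Z[23]=1 grow→box=[23,24)
i=24: outside box; Z[24]=3 grow→box=[24,27)
i=25: min(r-i=2, Z[1]=0)=0; Z[25]=0
i=26: min(r-i=1, Z[2]=1)=1; Z[26]=1
i=27: outside box; Z[27]=0
i=28: outside box; Z[28]=0
i=29: outside box; Z[29]=0
i=30: outside box; Z[30]=0
i=31: outside box; Z[31]=0
i=32: outside box; Z[32]=0
i=33: outside box; Z[33]=0
i=34: outside box; Z[34]=4 grow→box=[34,38)
i=35: min(r-i=3, Z[1]=0)=0; Z[35]=0
i=36: min(r-i=2, Z[2]=1)=1; Z[36]=1
i=37: min(r-i=1, Z[3]=0)=0; Z[37]=0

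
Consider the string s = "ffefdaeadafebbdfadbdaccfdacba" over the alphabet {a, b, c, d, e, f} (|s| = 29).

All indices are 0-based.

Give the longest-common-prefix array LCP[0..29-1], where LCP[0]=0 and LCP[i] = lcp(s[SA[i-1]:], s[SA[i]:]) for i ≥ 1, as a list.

[0, 1, 2, 1, 2, 1, 1, 0, 1, 1, 2, 0, 1, 1, 0, 3, 2, 2, 1, 1, 0, 1, 1, 0, 1, 3, 1, 2, 1]

rank | idx | suffix
   0 |  28 | a
   1 |  25 | acba
   2 |  20 | accfdacba
   3 |   7 | adafebbdfadbdaccfdacba
   4 |  16 | adbdaccfdacba
   5 |   5 | aeadafebbdfadbdaccfdacba
   6 |   9 | afebbdfadbdaccfdacba
   7 |  27 | ba
   8 |  12 | bbdfadbdaccfdacba
   9 |  18 | bdaccfdacba
  10 |  13 | bdfadbdaccfdacba
  11 |  26 | cba
  12 |  21 | ccfdacba
  13 |  22 | cfdacba
  14 |  24 | dacba
  15 |  19 | daccfdacba
  16 |   4 | daeadafebbdfadbdaccfdacba
  17 |   8 | dafebbdfadbdaccfdacba
  18 |  17 | dbdaccfdacba
  19 |  14 | dfadbdaccfdacba
  20 |   6 | eadafebbdfadbdaccfdacba
  21 |  11 | ebbdfadbdaccfdacba
  22 |   2 | efdaeadafebbdfadbdaccfdacba
  23 |  15 | fadbdaccfdacba
  24 |  23 | fdacba
  25 |   3 | fdaeadafebbdfadbdaccfdacba
  26 |  10 | febbdfadbdaccfdacba
  27 |   1 | fefdaeadafebbdfadbdaccfdacba
  28 |   0 | ffefdaeadafebbdfadbdaccfdacba

SA = [28, 25, 20, 7, 16, 5, 9, 27, 12, 18, 13, 26, 21, 22, 24, 19, 4, 8, 17, 14, 6, 11, 2, 15, 23, 3, 10, 1, 0]
rank  pair      lcp
   1  s[28:],s[25:]  1  'a'
   2  s[25:],s[20:]  2  'ac'
   3  s[20:],s[7:]  1  'a'
   4  s[7:],s[16:]  2  'ad'
   5  s[16:],s[5:]  1  'a'
   6  s[5:],s[9:]  1  'a'
   7  s[9:],s[27:]  0  ''
   8  s[27:],s[12:]  1  'b'
   9  s[12:],s[18:]  1  'b'
  10  s[18:],s[13:]  2  'bd'
  11  s[13:],s[26:]  0  ''
  12  s[26:],s[21:]  1  'c'
  13  s[21:],s[22:]  1  'c'
  14  s[22:],s[24:]  0  ''
  15  s[24:],s[19:]  3  'dac'
  16  s[19:],s[4:]  2  'da'
  17  s[4:],s[8:]  2  'da'
  18  s[8:],s[17:]  1  'd'
  19  s[17:],s[14:]  1  'd'
  20  s[14:],s[6:]  0  ''
  21  s[6:],s[11:]  1  'e'
  22  s[11:],s[2:]  1  'e'
  23  s[2:],s[15:]  0  ''
  24  s[15:],s[23:]  1  'f'
  25  s[23:],s[3:]  3  'fda'
  26  s[3:],s[10:]  1  'f'
  27  s[10:],s[1:]  2  'fe'
  28  s[1:],s[0:]  1  'f'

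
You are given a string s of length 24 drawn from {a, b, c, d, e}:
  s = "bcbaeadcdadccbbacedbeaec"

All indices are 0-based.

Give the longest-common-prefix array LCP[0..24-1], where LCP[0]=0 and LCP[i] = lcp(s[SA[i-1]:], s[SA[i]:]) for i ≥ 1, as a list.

[0, 1, 3, 1, 2, 0, 2, 1, 1, 1, 0, 1, 2, 1, 1, 1, 0, 1, 1, 2, 0, 2, 1, 1]

rank | idx | suffix
   0 |  15 | acedbeaec
   1 |   9 | adccbbacedbeaec
   2 |   5 | adcdadccbbacedbeaec
   3 |   3 | aeadcdadccbbacedbeaec
   4 |  21 | aec
   5 |  14 | bacedbeaec
   6 |   2 | baeadcdadccbbacedbeaec
   7 |  13 | bbacedbeaec
   8 |   0 | bcbaeadcdadccbbacedbeaec
   9 |  19 | beaec
  10 |  23 | c
  11 |   1 | cbaeadcdadccbbacedbeaec
  12 |  12 | cbbacedbeaec
  13 |  11 | ccbbacedbeaec
  14 |   7 | cdadccbbacedbeaec
  15 |  16 | cedbeaec
  16 |   8 | dadccbbacedbeaec
  17 |  18 | dbeaec
  18 |  10 | dccbbacedbeaec
  19 |   6 | dcdadccbbacedbeaec
  20 |   4 | eadcdadccbbacedbeaec
  21 |  20 | eaec
  22 |  22 | ec
  23 |  17 | edbeaec

SA = [15, 9, 5, 3, 21, 14, 2, 13, 0, 19, 23, 1, 12, 11, 7, 16, 8, 18, 10, 6, 4, 20, 22, 17]
[i] adj suffixes → lcp
  [1] 15/9 → 1 ('a')
  [2] 9/5 → 3 ('adc')
  [3] 5/3 → 1 ('a')
  [4] 3/21 → 2 ('ae')
  [5] 21/14 → 0 ('')
  [6] 14/2 → 2 ('ba')
  [7] 2/13 → 1 ('b')
  [8] 13/0 → 1 ('b')
  [9] 0/19 → 1 ('b')
  [10] 19/23 → 0 ('')
  [11] 23/1 → 1 ('c')
  [12] 1/12 → 2 ('cb')
  [13] 12/11 → 1 ('c')
  [14] 11/7 → 1 ('c')
  [15] 7/16 → 1 ('c')
  [16] 16/8 → 0 ('')
  [17] 8/18 → 1 ('d')
  [18] 18/10 → 1 ('d')
  [19] 10/6 → 2 ('dc')
  [20] 6/4 → 0 ('')
  [21] 4/20 → 2 ('ea')
  [22] 20/22 → 1 ('e')
  [23] 22/17 → 1 ('e')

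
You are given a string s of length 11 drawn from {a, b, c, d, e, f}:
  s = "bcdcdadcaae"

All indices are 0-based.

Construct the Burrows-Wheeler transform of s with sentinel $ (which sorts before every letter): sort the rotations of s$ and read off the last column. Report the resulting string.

ecda$ddbcaca

rank  rotation      last
    0  $bcdcdadcaae  e
    1  aae$bcdcdadc  c
    2  adcaae$bcdcd  d
    3  ae$bcdcdadca  a
    4  bcdcdadcaae$  $
    5  caae$bcdcdad  d
    6  cdadcaae$bcd  d
    7  cdcdadcaae$b  b
    8  dadcaae$bcdc  c
    9  dcaae$bcdcda  a
   10  dcdadcaae$bc  c
   11  e$bcdcdadcaa  a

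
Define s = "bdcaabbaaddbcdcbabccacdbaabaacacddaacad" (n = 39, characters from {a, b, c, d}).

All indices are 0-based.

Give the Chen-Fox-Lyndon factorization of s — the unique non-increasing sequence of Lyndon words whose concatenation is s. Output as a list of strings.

emit factor 1: 'bdc' (i=0, period=3)
emit factor 2: 'aabbaaddbcdcbabccacdb' (i=3, period=21)
emit factor 3: 'aabaacacddaacad' (i=24, period=15)

["bdc", "aabbaaddbcdcbabccacdb", "aabaacacddaacad"]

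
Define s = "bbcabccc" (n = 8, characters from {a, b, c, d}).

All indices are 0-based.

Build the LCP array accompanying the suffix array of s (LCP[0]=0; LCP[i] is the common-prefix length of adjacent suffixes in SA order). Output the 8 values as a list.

[0, 0, 1, 2, 0, 1, 1, 2]

rank | idx | suffix
   0 |   3 | abccc
   1 |   0 | bbcabccc
   2 |   1 | bcabccc
   3 |   4 | bccc
   4 |   7 | c
   5 |   2 | cabccc
   6 |   6 | cc
   7 |   5 | ccc

SA = [3, 0, 1, 4, 7, 2, 6, 5]
i: (SA[i-1],SA[i]) lcp shared
  1: (3,0) 0 ''
  2: (0,1) 1 'b'
  3: (1,4) 2 'bc'
  4: (4,7) 0 ''
  5: (7,2) 1 'c'
  6: (2,6) 1 'c'
  7: (6,5) 2 'cc'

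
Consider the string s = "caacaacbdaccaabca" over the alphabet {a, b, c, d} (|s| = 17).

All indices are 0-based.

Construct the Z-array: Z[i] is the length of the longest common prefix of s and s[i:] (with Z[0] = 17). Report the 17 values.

Z[0]=17
i=1: i≥r, start 0; Z[1]=0
i=2: i≥r, start 0; Z[2]=0
i=3: i≥r, start 0; Z[3]=4 grow→box=[3,7)
i=4: min(r-i=3, Z[1]=0)=0; Z[4]=0
i=5: min(r-i=2, Z[2]=0)=0; Z[5]=0
i=6: min(r-i=1, Z[3]=4)=1; Z[6]=1
i=7: i≥r, start 0; Z[7]=0
i=8: i≥r, start 0; Z[8]=0
i=9: i≥r, start 0; Z[9]=0
i=10: i≥r, start 0; Z[10]=1 grow→box=[10,11)
i=11: i≥r, start 0; Z[11]=3 grow→box=[11,14)
i=12: min(r-i=2, Z[1]=0)=0; Z[12]=0
i=13: min(r-i=1, Z[2]=0)=0; Z[13]=0
i=14: i≥r, start 0; Z[14]=0
i=15: i≥r, start 0; Z[15]=2 grow→box=[15,17)
i=16: min(r-i=1, Z[1]=0)=0; Z[16]=0

[17, 0, 0, 4, 0, 0, 1, 0, 0, 0, 1, 3, 0, 0, 0, 2, 0]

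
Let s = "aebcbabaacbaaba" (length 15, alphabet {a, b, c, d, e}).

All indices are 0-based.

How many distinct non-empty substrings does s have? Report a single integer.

rank | idx | suffix
   0 |  14 | a
   1 |  11 | aaba
   2 |   7 | aacbaaba
   3 |  12 | aba
   4 |   5 | abaacbaaba
   5 |   8 | acbaaba
   6 |   0 | aebcbabaacbaaba
   7 |  13 | ba
   8 |  10 | baaba
   9 |   6 | baacbaaba
  10 |   4 | babaacbaaba
  11 |   2 | bcbabaacbaaba
  12 |   9 | cbaaba
  13 |   3 | cbabaacbaaba
  14 |   1 | ebcbabaacbaaba

SA = [14, 11, 7, 12, 5, 8, 0, 13, 10, 6, 4, 2, 9, 3, 1]
rank  pair      lcp
   1  s[14:],s[11:]  1  'a'
   2  s[11:],s[7:]  2  'aa'
   3  s[7:],s[12:]  1  'a'
   4  s[12:],s[5:]  3  'aba'
   5  s[5:],s[8:]  1  'a'
   6  s[8:],s[0:]  1  'a'
   7  s[0:],s[13:]  0  ''
   8  s[13:],s[10:]  2  'ba'
   9  s[10:],s[6:]  3  'baa'
  10  s[6:],s[4:]  2  'ba'
  11  s[4:],s[2:]  1  'b'
  12  s[2:],s[9:]  0  ''
  13  s[9:],s[3:]  3  'cba'
  14  s[3:],s[1:]  0  ''

n(n+1)/2 = 15·16/2 = 120
Σ LCP = 0 + 1 + 2 + 1 + 3 + 1 + 1 + 0 + 2 + 3 + 2 + 1 + 0 + 3 + 0 = 20
distinct = 120 − 20 = 100

100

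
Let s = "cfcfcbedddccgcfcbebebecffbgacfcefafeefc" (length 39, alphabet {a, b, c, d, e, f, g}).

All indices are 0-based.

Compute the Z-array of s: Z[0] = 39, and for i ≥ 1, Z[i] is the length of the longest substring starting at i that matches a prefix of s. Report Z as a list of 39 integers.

[39, 0, 3, 0, 1, 0, 0, 0, 0, 0, 1, 1, 0, 3, 0, 1, 0, 0, 0, 0, 0, 0, 2, 0, 0, 0, 0, 0, 3, 0, 1, 0, 0, 0, 0, 0, 0, 0, 1]

Z[0]=39
i=1: outside box; Z[1]=0
i=2: outside box; Z[2]=3 grow→box=[2,5)
i=3: min(r-i=2, Z[1]=0)=0; Z[3]=0
i=4: min(r-i=1, Z[2]=3)=1; Z[4]=1
i=5: outside box; Z[5]=0
i=6: outside box; Z[6]=0
i=7: outside box; Z[7]=0
i=8: outside box; Z[8]=0
i=9: outside box; Z[9]=0
i=10: outside box; Z[10]=1 grow→box=[10,11)
i=11: outside box; Z[11]=1 grow→box=[11,12)
i=12: outside box; Z[12]=0
i=13: outside box; Z[13]=3 grow→box=[13,16)
i=14: min(r-i=2, Z[1]=0)=0; Z[14]=0
i=15: min(r-i=1, Z[2]=3)=1; Z[15]=1
i=16: outside box; Z[16]=0
i=17: outside box; Z[17]=0
i=18: outside box; Z[18]=0
i=19: outside box; Z[19]=0
i=20: outside box; Z[20]=0
i=21: outside box; Z[21]=0
i=22: outside box; Z[22]=2 grow→box=[22,24)
i=23: min(r-i=1, Z[1]=0)=0; Z[23]=0
i=24: outside box; Z[24]=0
i=25: outside box; Z[25]=0
i=26: outside box; Z[26]=0
i=27: outside box; Z[27]=0
i=28: outside box; Z[28]=3 grow→box=[28,31)
i=29: min(r-i=2, Z[1]=0)=0; Z[29]=0
i=30: min(r-i=1, Z[2]=3)=1; Z[30]=1
i=31: outside box; Z[31]=0
i=32: outside box; Z[32]=0
i=33: outside box; Z[33]=0
i=34: outside box; Z[34]=0
i=35: outside box; Z[35]=0
i=36: outside box; Z[36]=0
i=37: outside box; Z[37]=0
i=38: outside box; Z[38]=1 grow→box=[38,39)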